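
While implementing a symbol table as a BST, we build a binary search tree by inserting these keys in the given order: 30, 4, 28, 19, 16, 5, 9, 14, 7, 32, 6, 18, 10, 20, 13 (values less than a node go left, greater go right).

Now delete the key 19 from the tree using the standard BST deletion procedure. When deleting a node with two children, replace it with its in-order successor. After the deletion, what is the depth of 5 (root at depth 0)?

5

Insert 30: tree is empty, so 30 becomes the root.
Insert 4: 4 < 30 → go left. Place as left child of 30.
Insert 28: 28 < 30 → go left; 28 > 4 → go right. Place as right child of 4.
Insert 19: 19 < 30 → go left; 19 > 4 → go right; 19 < 28 → go left. Place as left child of 28.
Insert 16: 16 < 30 → go left; 16 > 4 → go right; 16 < 28 → go left; 16 < 19 → go left. Place as left child of 19.
Insert 5: 5 < 30 → go left; 5 > 4 → go right; 5 < 28 → go left; 5 < 19 → go left; 5 < 16 → go left. Place as left child of 16.
Insert 9: 9 < 30 → go left; 9 > 4 → go right; 9 < 28 → go left; 9 < 19 → go left; 9 < 16 → go left; 9 > 5 → go right. Place as right child of 5.
Insert 14: 14 < 30 → go left; 14 > 4 → go right; 14 < 28 → go left; 14 < 19 → go left; 14 < 16 → go left; 14 > 5 → go right; 14 > 9 → go right. Place as right child of 9.
Insert 7: 7 < 30 → go left; 7 > 4 → go right; 7 < 28 → go left; 7 < 19 → go left; 7 < 16 → go left; 7 > 5 → go right; 7 < 9 → go left. Place as left child of 9.
Insert 32: 32 > 30 → go right. Place as right child of 30.
Insert 6: 6 < 30 → go left; 6 > 4 → go right; 6 < 28 → go left; 6 < 19 → go left; 6 < 16 → go left; 6 > 5 → go right; 6 < 9 → go left; 6 < 7 → go left. Place as left child of 7.
Insert 18: 18 < 30 → go left; 18 > 4 → go right; 18 < 28 → go left; 18 < 19 → go left; 18 > 16 → go right. Place as right child of 16.
Insert 10: 10 < 30 → go left; 10 > 4 → go right; 10 < 28 → go left; 10 < 19 → go left; 10 < 16 → go left; 10 > 5 → go right; 10 > 9 → go right; 10 < 14 → go left. Place as left child of 14.
Insert 20: 20 < 30 → go left; 20 > 4 → go right; 20 < 28 → go left; 20 > 19 → go right. Place as right child of 19.
Insert 13: 13 < 30 → go left; 13 > 4 → go right; 13 < 28 → go left; 13 < 19 → go left; 13 < 16 → go left; 13 > 5 → go right; 13 > 9 → go right; 13 < 14 → go left; 13 > 10 → go right. Place as right child of 10.

Delete 19 (two children — replace with in-order successor).
After deletion, path to 5: 30 → 4 → 28 → 20 → 16 → 5.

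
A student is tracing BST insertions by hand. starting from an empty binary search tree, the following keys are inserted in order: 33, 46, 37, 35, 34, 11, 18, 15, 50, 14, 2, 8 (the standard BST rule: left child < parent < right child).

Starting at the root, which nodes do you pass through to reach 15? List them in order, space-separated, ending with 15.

33 11 18 15

33: root
46: right child of 33 (depth 1)
37: left child of 46 (depth 2)
35: left child of 37 (depth 3)
34: left child of 35 (depth 4)
11: left child of 33 (depth 1)
18: right child of 11 (depth 2)
15: left child of 18 (depth 3)
50: right child of 46 (depth 2)
14: left child of 15 (depth 4)
2: left child of 11 (depth 2)
8: right child of 2 (depth 3)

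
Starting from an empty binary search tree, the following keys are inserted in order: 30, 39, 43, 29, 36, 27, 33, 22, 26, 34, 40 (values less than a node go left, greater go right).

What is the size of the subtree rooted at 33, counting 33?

30: root
39: right child of 30 (depth 1)
43: right child of 39 (depth 2)
29: left child of 30 (depth 1)
36: left child of 39 (depth 2)
27: left child of 29 (depth 2)
33: left child of 36 (depth 3)
22: left child of 27 (depth 3)
26: right child of 22 (depth 4)
34: right child of 33 (depth 4)
40: left child of 43 (depth 3)

Subtree rooted at 33 contains: 33, 34 — 2 nodes.

2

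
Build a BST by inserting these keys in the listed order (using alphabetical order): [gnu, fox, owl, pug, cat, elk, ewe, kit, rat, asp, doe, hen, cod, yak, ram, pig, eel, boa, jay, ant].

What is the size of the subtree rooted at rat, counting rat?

3

gnu: root
fox: left child of gnu (depth 1)
owl: right child of gnu (depth 1)
pug: right child of owl (depth 2)
cat: left child of fox (depth 2)
elk: right child of cat (depth 3)
ewe: right child of elk (depth 4)
kit: left child of owl (depth 2)
rat: right child of pug (depth 3)
asp: left child of cat (depth 3)
doe: left child of elk (depth 4)
hen: left child of kit (depth 3)
cod: left child of doe (depth 5)
yak: right child of rat (depth 4)
ram: left child of rat (depth 4)
pig: left child of pug (depth 3)
eel: right child of doe (depth 5)
boa: right child of asp (depth 4)
jay: right child of hen (depth 4)
ant: left child of asp (depth 4)

Subtree rooted at rat contains: rat, ram, yak — 3 nodes.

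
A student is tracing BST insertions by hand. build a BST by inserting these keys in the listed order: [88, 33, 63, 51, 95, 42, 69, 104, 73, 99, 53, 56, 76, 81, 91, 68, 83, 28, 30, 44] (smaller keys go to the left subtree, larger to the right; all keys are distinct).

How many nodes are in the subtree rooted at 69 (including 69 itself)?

6

88: root
33: left child of 88 (depth 1)
63: right child of 33 (depth 2)
51: left child of 63 (depth 3)
95: right child of 88 (depth 1)
42: left child of 51 (depth 4)
69: right child of 63 (depth 3)
104: right child of 95 (depth 2)
73: right child of 69 (depth 4)
99: left child of 104 (depth 3)
53: right child of 51 (depth 4)
56: right child of 53 (depth 5)
76: right child of 73 (depth 5)
81: right child of 76 (depth 6)
91: left child of 95 (depth 2)
68: left child of 69 (depth 4)
83: right child of 81 (depth 7)
28: left child of 33 (depth 2)
30: right child of 28 (depth 3)
44: right child of 42 (depth 5)

Subtree rooted at 69 contains: 69, 68, 73, 76, 81, 83 — 6 nodes.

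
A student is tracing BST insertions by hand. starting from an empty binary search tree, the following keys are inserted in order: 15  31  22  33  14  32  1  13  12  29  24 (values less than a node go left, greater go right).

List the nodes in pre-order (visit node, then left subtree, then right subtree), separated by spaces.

15 14 1 13 12 31 22 29 24 33 32

Resulting structure (node: left, right):
  15: L=14, R=31
  31: L=22, R=33
  22: L=–, R=29
  33: L=32, R=–
  14: L=1, R=–
  32: L=–, R=–
  1: L=–, R=13
  13: L=12, R=–
  12: L=–, R=–
  29: L=24, R=–
  24: L=–, R=–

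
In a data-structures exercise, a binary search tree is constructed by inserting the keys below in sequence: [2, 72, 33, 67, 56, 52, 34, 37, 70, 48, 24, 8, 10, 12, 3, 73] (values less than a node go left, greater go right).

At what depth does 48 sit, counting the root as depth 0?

8

Insert 2: tree is empty, so 2 becomes the root.
Insert 72: 72 > 2 → go right. Place as right child of 2.
Insert 33: 33 > 2 → go right; 33 < 72 → go left. Place as left child of 72.
Insert 67: 67 > 2 → go right; 67 < 72 → go left; 67 > 33 → go right. Place as right child of 33.
Insert 56: 56 > 2 → go right; 56 < 72 → go left; 56 > 33 → go right; 56 < 67 → go left. Place as left child of 67.
Insert 52: 52 > 2 → go right; 52 < 72 → go left; 52 > 33 → go right; 52 < 67 → go left; 52 < 56 → go left. Place as left child of 56.
Insert 34: 34 > 2 → go right; 34 < 72 → go left; 34 > 33 → go right; 34 < 67 → go left; 34 < 56 → go left; 34 < 52 → go left. Place as left child of 52.
Insert 37: 37 > 2 → go right; 37 < 72 → go left; 37 > 33 → go right; 37 < 67 → go left; 37 < 56 → go left; 37 < 52 → go left; 37 > 34 → go right. Place as right child of 34.
Insert 70: 70 > 2 → go right; 70 < 72 → go left; 70 > 33 → go right; 70 > 67 → go right. Place as right child of 67.
Insert 48: 48 > 2 → go right; 48 < 72 → go left; 48 > 33 → go right; 48 < 67 → go left; 48 < 56 → go left; 48 < 52 → go left; 48 > 34 → go right; 48 > 37 → go right. Place as right child of 37.
Insert 24: 24 > 2 → go right; 24 < 72 → go left; 24 < 33 → go left. Place as left child of 33.
Insert 8: 8 > 2 → go right; 8 < 72 → go left; 8 < 33 → go left; 8 < 24 → go left. Place as left child of 24.
Insert 10: 10 > 2 → go right; 10 < 72 → go left; 10 < 33 → go left; 10 < 24 → go left; 10 > 8 → go right. Place as right child of 8.
Insert 12: 12 > 2 → go right; 12 < 72 → go left; 12 < 33 → go left; 12 < 24 → go left; 12 > 8 → go right; 12 > 10 → go right. Place as right child of 10.
Insert 3: 3 > 2 → go right; 3 < 72 → go left; 3 < 33 → go left; 3 < 24 → go left; 3 < 8 → go left. Place as left child of 8.
Insert 73: 73 > 2 → go right; 73 > 72 → go right. Place as right child of 72.

Path to 48: 2 → 72 → 33 → 67 → 56 → 52 → 34 → 37 → 48, which is 8 edges.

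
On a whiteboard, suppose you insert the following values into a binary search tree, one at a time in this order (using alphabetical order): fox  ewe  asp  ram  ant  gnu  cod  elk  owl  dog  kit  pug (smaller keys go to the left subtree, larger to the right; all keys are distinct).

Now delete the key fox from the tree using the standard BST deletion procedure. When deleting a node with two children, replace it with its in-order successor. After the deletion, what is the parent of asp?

ewe

Insert fox: tree is empty, so fox becomes the root.
Insert ewe: ewe < fox → go left. Place as left child of fox.
Insert asp: asp < fox → go left; asp < ewe → go left. Place as left child of ewe.
Insert ram: ram > fox → go right. Place as right child of fox.
Insert ant: ant < fox → go left; ant < ewe → go left; ant < asp → go left. Place as left child of asp.
Insert gnu: gnu > fox → go right; gnu < ram → go left. Place as left child of ram.
Insert cod: cod < fox → go left; cod < ewe → go left; cod > asp → go right. Place as right child of asp.
Insert elk: elk < fox → go left; elk < ewe → go left; elk > asp → go right; elk > cod → go right. Place as right child of cod.
Insert owl: owl > fox → go right; owl < ram → go left; owl > gnu → go right. Place as right child of gnu.
Insert dog: dog < fox → go left; dog < ewe → go left; dog > asp → go right; dog > cod → go right; dog < elk → go left. Place as left child of elk.
Insert kit: kit > fox → go right; kit < ram → go left; kit > gnu → go right; kit < owl → go left. Place as left child of owl.
Insert pug: pug > fox → go right; pug < ram → go left; pug > gnu → go right; pug > owl → go right. Place as right child of owl.

Delete fox (two children — replace with in-order successor).
After deletion, asp's parent is ewe.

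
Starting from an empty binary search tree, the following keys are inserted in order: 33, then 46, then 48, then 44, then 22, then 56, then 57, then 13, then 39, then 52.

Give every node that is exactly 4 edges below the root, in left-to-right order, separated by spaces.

52 57

Insert 33: tree is empty, so 33 becomes the root.
Insert 46: 46 > 33 → go right. Place as right child of 33.
Insert 48: 48 > 33 → go right; 48 > 46 → go right. Place as right child of 46.
Insert 44: 44 > 33 → go right; 44 < 46 → go left. Place as left child of 46.
Insert 22: 22 < 33 → go left. Place as left child of 33.
Insert 56: 56 > 33 → go right; 56 > 46 → go right; 56 > 48 → go right. Place as right child of 48.
Insert 57: 57 > 33 → go right; 57 > 46 → go right; 57 > 48 → go right; 57 > 56 → go right. Place as right child of 56.
Insert 13: 13 < 33 → go left; 13 < 22 → go left. Place as left child of 22.
Insert 39: 39 > 33 → go right; 39 < 46 → go left; 39 < 44 → go left. Place as left child of 44.
Insert 52: 52 > 33 → go right; 52 > 46 → go right; 52 > 48 → go right; 52 < 56 → go left. Place as left child of 56.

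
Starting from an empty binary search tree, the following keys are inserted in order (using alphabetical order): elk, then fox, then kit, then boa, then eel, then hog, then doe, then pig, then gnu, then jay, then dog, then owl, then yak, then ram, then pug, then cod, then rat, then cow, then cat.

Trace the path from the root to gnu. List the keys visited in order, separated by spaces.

elk fox kit hog gnu

elk: root
fox: right child of elk (depth 1)
kit: right child of fox (depth 2)
boa: left child of elk (depth 1)
eel: right child of boa (depth 2)
hog: left child of kit (depth 3)
doe: left child of eel (depth 3)
pig: right child of kit (depth 3)
gnu: left child of hog (depth 4)
jay: right child of hog (depth 4)
dog: right child of doe (depth 4)
owl: left child of pig (depth 4)
yak: right child of pig (depth 4)
ram: left child of yak (depth 5)
pug: left child of ram (depth 6)
cod: left child of doe (depth 4)
rat: right child of ram (depth 6)
cow: right child of cod (depth 5)
cat: left child of cod (depth 5)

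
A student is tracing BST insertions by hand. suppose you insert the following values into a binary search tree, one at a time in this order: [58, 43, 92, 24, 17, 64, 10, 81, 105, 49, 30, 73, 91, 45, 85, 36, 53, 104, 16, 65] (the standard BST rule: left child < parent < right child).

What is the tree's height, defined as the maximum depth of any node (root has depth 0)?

5

58: root
43: left child of 58 (depth 1)
92: right child of 58 (depth 1)
24: left child of 43 (depth 2)
17: left child of 24 (depth 3)
64: left child of 92 (depth 2)
10: left child of 17 (depth 4)
81: right child of 64 (depth 3)
105: right child of 92 (depth 2)
49: right child of 43 (depth 2)
30: right child of 24 (depth 3)
73: left child of 81 (depth 4)
91: right child of 81 (depth 4)
45: left child of 49 (depth 3)
85: left child of 91 (depth 5)
36: right child of 30 (depth 4)
53: right child of 49 (depth 3)
104: left child of 105 (depth 3)
16: right child of 10 (depth 5)
65: left child of 73 (depth 5)

The deepest node is 85 at depth 5.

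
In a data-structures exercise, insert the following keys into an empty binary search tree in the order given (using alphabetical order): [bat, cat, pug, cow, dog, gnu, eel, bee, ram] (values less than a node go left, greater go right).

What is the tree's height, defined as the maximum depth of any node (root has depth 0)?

bat: root
cat: right child of bat (depth 1)
pug: right child of cat (depth 2)
cow: left child of pug (depth 3)
dog: right child of cow (depth 4)
gnu: right child of dog (depth 5)
eel: left child of gnu (depth 6)
bee: left child of cat (depth 2)
ram: right child of pug (depth 3)

The deepest node is eel at depth 6.

6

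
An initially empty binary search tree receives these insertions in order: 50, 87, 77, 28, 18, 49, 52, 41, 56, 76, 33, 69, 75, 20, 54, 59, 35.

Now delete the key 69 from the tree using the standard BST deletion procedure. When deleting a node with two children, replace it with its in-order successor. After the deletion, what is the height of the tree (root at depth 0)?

50: root
87: right child of 50 (depth 1)
77: left child of 87 (depth 2)
28: left child of 50 (depth 1)
18: left child of 28 (depth 2)
49: right child of 28 (depth 2)
52: left child of 77 (depth 3)
41: left child of 49 (depth 3)
56: right child of 52 (depth 4)
76: right child of 56 (depth 5)
33: left child of 41 (depth 4)
69: left child of 76 (depth 6)
75: right child of 69 (depth 7)
20: right child of 18 (depth 3)
54: left child of 56 (depth 5)
59: left child of 69 (depth 7)
35: right child of 33 (depth 5)

Delete 69 (two children — replace with in-order successor).
After deletion, deepest node is 59 at depth 7.

7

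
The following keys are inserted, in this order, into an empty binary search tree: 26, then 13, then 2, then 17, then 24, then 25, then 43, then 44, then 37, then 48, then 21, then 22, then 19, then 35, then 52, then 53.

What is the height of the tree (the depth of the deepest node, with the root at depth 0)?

5

26: root
13: left child of 26 (depth 1)
2: left child of 13 (depth 2)
17: right child of 13 (depth 2)
24: right child of 17 (depth 3)
25: right child of 24 (depth 4)
43: right child of 26 (depth 1)
44: right child of 43 (depth 2)
37: left child of 43 (depth 2)
48: right child of 44 (depth 3)
21: left child of 24 (depth 4)
22: right child of 21 (depth 5)
19: left child of 21 (depth 5)
35: left child of 37 (depth 3)
52: right child of 48 (depth 4)
53: right child of 52 (depth 5)

The deepest node is 22 at depth 5.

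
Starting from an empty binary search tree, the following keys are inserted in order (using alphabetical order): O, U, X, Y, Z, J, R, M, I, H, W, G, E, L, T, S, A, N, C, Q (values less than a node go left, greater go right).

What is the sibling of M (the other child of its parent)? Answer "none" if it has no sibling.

Insert O: tree is empty, so O becomes the root.
Insert U: U > O → go right. Place as right child of O.
Insert X: X > O → go right; X > U → go right. Place as right child of U.
Insert Y: Y > O → go right; Y > U → go right; Y > X → go right. Place as right child of X.
Insert Z: Z > O → go right; Z > U → go right; Z > X → go right; Z > Y → go right. Place as right child of Y.
Insert J: J < O → go left. Place as left child of O.
Insert R: R > O → go right; R < U → go left. Place as left child of U.
Insert M: M < O → go left; M > J → go right. Place as right child of J.
Insert I: I < O → go left; I < J → go left. Place as left child of J.
Insert H: H < O → go left; H < J → go left; H < I → go left. Place as left child of I.
Insert W: W > O → go right; W > U → go right; W < X → go left. Place as left child of X.
Insert G: G < O → go left; G < J → go left; G < I → go left; G < H → go left. Place as left child of H.
Insert E: E < O → go left; E < J → go left; E < I → go left; E < H → go left; E < G → go left. Place as left child of G.
Insert L: L < O → go left; L > J → go right; L < M → go left. Place as left child of M.
Insert T: T > O → go right; T < U → go left; T > R → go right. Place as right child of R.
Insert S: S > O → go right; S < U → go left; S > R → go right; S < T → go left. Place as left child of T.
Insert A: A < O → go left; A < J → go left; A < I → go left; A < H → go left; A < G → go left; A < E → go left. Place as left child of E.
Insert N: N < O → go left; N > J → go right; N > M → go right. Place as right child of M.
Insert C: C < O → go left; C < J → go left; C < I → go left; C < H → go left; C < G → go left; C < E → go left; C > A → go right. Place as right child of A.
Insert Q: Q > O → go right; Q < U → go left; Q < R → go left. Place as left child of R.

M's parent is J; the other child of J is I.

I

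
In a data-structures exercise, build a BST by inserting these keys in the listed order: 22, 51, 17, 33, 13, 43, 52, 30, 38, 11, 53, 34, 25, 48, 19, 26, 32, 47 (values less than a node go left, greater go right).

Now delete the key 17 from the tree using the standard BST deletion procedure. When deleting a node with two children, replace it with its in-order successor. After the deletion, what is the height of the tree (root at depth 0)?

5

22: root
51: right child of 22 (depth 1)
17: left child of 22 (depth 1)
33: left child of 51 (depth 2)
13: left child of 17 (depth 2)
43: right child of 33 (depth 3)
52: right child of 51 (depth 2)
30: left child of 33 (depth 3)
38: left child of 43 (depth 4)
11: left child of 13 (depth 3)
53: right child of 52 (depth 3)
34: left child of 38 (depth 5)
25: left child of 30 (depth 4)
48: right child of 43 (depth 4)
19: right child of 17 (depth 2)
26: right child of 25 (depth 5)
32: right child of 30 (depth 4)
47: left child of 48 (depth 5)

Delete 17 (two children — replace with in-order successor).
After deletion, deepest node is 34 at depth 5.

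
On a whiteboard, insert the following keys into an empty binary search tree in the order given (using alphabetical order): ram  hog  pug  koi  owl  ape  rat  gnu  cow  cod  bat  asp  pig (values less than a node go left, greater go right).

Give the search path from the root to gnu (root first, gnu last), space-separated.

ram hog ape gnu

ram: root
hog: left child of ram (depth 1)
pug: right child of hog (depth 2)
koi: left child of pug (depth 3)
owl: right child of koi (depth 4)
ape: left child of hog (depth 2)
rat: right child of ram (depth 1)
gnu: right child of ape (depth 3)
cow: left child of gnu (depth 4)
cod: left child of cow (depth 5)
bat: left child of cod (depth 6)
asp: left child of bat (depth 7)
pig: right child of owl (depth 5)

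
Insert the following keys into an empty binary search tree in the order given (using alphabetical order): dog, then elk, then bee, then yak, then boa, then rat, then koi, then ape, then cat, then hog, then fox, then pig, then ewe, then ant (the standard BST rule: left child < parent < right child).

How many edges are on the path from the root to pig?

5

Insert dog: tree is empty, so dog becomes the root.
Insert elk: elk > dog → go right. Place as right child of dog.
Insert bee: bee < dog → go left. Place as left child of dog.
Insert yak: yak > dog → go right; yak > elk → go right. Place as right child of elk.
Insert boa: boa < dog → go left; boa > bee → go right. Place as right child of bee.
Insert rat: rat > dog → go right; rat > elk → go right; rat < yak → go left. Place as left child of yak.
Insert koi: koi > dog → go right; koi > elk → go right; koi < yak → go left; koi < rat → go left. Place as left child of rat.
Insert ape: ape < dog → go left; ape < bee → go left. Place as left child of bee.
Insert cat: cat < dog → go left; cat > bee → go right; cat > boa → go right. Place as right child of boa.
Insert hog: hog > dog → go right; hog > elk → go right; hog < yak → go left; hog < rat → go left; hog < koi → go left. Place as left child of koi.
Insert fox: fox > dog → go right; fox > elk → go right; fox < yak → go left; fox < rat → go left; fox < koi → go left; fox < hog → go left. Place as left child of hog.
Insert pig: pig > dog → go right; pig > elk → go right; pig < yak → go left; pig < rat → go left; pig > koi → go right. Place as right child of koi.
Insert ewe: ewe > dog → go right; ewe > elk → go right; ewe < yak → go left; ewe < rat → go left; ewe < koi → go left; ewe < hog → go left; ewe < fox → go left. Place as left child of fox.
Insert ant: ant < dog → go left; ant < bee → go left; ant < ape → go left. Place as left child of ape.

Path to pig: dog → elk → yak → rat → koi → pig, which is 5 edges.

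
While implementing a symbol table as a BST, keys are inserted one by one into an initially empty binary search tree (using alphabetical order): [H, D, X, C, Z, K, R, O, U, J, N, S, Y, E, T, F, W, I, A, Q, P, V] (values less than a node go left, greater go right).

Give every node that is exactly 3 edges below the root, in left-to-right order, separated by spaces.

H: root
D: left child of H (depth 1)
X: right child of H (depth 1)
C: left child of D (depth 2)
Z: right child of X (depth 2)
K: left child of X (depth 2)
R: right child of K (depth 3)
O: left child of R (depth 4)
U: right child of R (depth 4)
J: left child of K (depth 3)
N: left child of O (depth 5)
S: left child of U (depth 5)
Y: left child of Z (depth 3)
E: right child of D (depth 2)
T: right child of S (depth 6)
F: right child of E (depth 3)
W: right child of U (depth 5)
I: left child of J (depth 4)
A: left child of C (depth 3)
Q: right child of O (depth 5)
P: left child of Q (depth 6)
V: left child of W (depth 6)

A F J R Y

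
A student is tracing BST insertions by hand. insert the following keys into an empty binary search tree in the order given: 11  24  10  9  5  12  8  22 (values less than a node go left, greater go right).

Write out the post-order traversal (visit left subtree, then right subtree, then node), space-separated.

11: root
24: right child of 11 (depth 1)
10: left child of 11 (depth 1)
9: left child of 10 (depth 2)
5: left child of 9 (depth 3)
12: left child of 24 (depth 2)
8: right child of 5 (depth 4)
22: right child of 12 (depth 3)

8 5 9 10 22 12 24 11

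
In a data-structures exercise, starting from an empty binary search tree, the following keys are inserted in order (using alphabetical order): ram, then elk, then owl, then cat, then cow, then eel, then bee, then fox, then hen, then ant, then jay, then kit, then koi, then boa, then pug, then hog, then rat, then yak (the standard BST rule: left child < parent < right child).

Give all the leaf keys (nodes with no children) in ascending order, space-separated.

ram: root
elk: left child of ram (depth 1)
owl: right child of elk (depth 2)
cat: left child of elk (depth 2)
cow: right child of cat (depth 3)
eel: right child of cow (depth 4)
bee: left child of cat (depth 3)
fox: left child of owl (depth 3)
hen: right child of fox (depth 4)
ant: left child of bee (depth 4)
jay: right child of hen (depth 5)
kit: right child of jay (depth 6)
koi: right child of kit (depth 7)
boa: right child of bee (depth 4)
pug: right child of owl (depth 3)
hog: left child of jay (depth 6)
rat: right child of ram (depth 1)
yak: right child of rat (depth 2)

ant boa eel hog koi pug yak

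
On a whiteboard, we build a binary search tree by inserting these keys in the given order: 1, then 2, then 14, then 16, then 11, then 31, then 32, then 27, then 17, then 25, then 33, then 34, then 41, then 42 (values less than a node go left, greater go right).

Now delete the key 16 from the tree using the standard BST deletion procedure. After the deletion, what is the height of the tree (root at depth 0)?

8

Insert 1: tree is empty, so 1 becomes the root.
Insert 2: 2 > 1 → go right. Place as right child of 1.
Insert 14: 14 > 1 → go right; 14 > 2 → go right. Place as right child of 2.
Insert 16: 16 > 1 → go right; 16 > 2 → go right; 16 > 14 → go right. Place as right child of 14.
Insert 11: 11 > 1 → go right; 11 > 2 → go right; 11 < 14 → go left. Place as left child of 14.
Insert 31: 31 > 1 → go right; 31 > 2 → go right; 31 > 14 → go right; 31 > 16 → go right. Place as right child of 16.
Insert 32: 32 > 1 → go right; 32 > 2 → go right; 32 > 14 → go right; 32 > 16 → go right; 32 > 31 → go right. Place as right child of 31.
Insert 27: 27 > 1 → go right; 27 > 2 → go right; 27 > 14 → go right; 27 > 16 → go right; 27 < 31 → go left. Place as left child of 31.
Insert 17: 17 > 1 → go right; 17 > 2 → go right; 17 > 14 → go right; 17 > 16 → go right; 17 < 31 → go left; 17 < 27 → go left. Place as left child of 27.
Insert 25: 25 > 1 → go right; 25 > 2 → go right; 25 > 14 → go right; 25 > 16 → go right; 25 < 31 → go left; 25 < 27 → go left; 25 > 17 → go right. Place as right child of 17.
Insert 33: 33 > 1 → go right; 33 > 2 → go right; 33 > 14 → go right; 33 > 16 → go right; 33 > 31 → go right; 33 > 32 → go right. Place as right child of 32.
Insert 34: 34 > 1 → go right; 34 > 2 → go right; 34 > 14 → go right; 34 > 16 → go right; 34 > 31 → go right; 34 > 32 → go right; 34 > 33 → go right. Place as right child of 33.
Insert 41: 41 > 1 → go right; 41 > 2 → go right; 41 > 14 → go right; 41 > 16 → go right; 41 > 31 → go right; 41 > 32 → go right; 41 > 33 → go right; 41 > 34 → go right. Place as right child of 34.
Insert 42: 42 > 1 → go right; 42 > 2 → go right; 42 > 14 → go right; 42 > 16 → go right; 42 > 31 → go right; 42 > 32 → go right; 42 > 33 → go right; 42 > 34 → go right; 42 > 41 → go right. Place as right child of 41.

Delete 16 (at most one child — splice it out).
After deletion, deepest node is 42 at depth 8.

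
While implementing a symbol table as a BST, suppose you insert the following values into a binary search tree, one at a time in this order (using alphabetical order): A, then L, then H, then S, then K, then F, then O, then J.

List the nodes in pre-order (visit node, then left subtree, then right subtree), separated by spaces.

A L H F K J S O

A: root
L: right child of A (depth 1)
H: left child of L (depth 2)
S: right child of L (depth 2)
K: right child of H (depth 3)
F: left child of H (depth 3)
O: left child of S (depth 3)
J: left child of K (depth 4)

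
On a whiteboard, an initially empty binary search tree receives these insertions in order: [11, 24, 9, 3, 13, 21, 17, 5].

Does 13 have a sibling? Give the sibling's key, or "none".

none

11: root
24: right child of 11 (depth 1)
9: left child of 11 (depth 1)
3: left child of 9 (depth 2)
13: left child of 24 (depth 2)
21: right child of 13 (depth 3)
17: left child of 21 (depth 4)
5: right child of 3 (depth 3)

13's parent is 24, which has only one child.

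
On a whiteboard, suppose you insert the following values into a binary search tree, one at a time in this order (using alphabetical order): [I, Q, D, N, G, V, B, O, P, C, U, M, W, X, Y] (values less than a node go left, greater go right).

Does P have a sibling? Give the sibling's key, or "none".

I: root
Q: right child of I (depth 1)
D: left child of I (depth 1)
N: left child of Q (depth 2)
G: right child of D (depth 2)
V: right child of Q (depth 2)
B: left child of D (depth 2)
O: right child of N (depth 3)
P: right child of O (depth 4)
C: right child of B (depth 3)
U: left child of V (depth 3)
M: left child of N (depth 3)
W: right child of V (depth 3)
X: right child of W (depth 4)
Y: right child of X (depth 5)

P's parent is O, which has only one child.

none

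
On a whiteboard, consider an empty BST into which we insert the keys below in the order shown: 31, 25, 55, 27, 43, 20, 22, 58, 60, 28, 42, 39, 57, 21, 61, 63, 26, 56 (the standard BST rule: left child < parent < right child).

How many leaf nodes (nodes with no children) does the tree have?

31: root
25: left child of 31 (depth 1)
55: right child of 31 (depth 1)
27: right child of 25 (depth 2)
43: left child of 55 (depth 2)
20: left child of 25 (depth 2)
22: right child of 20 (depth 3)
58: right child of 55 (depth 2)
60: right child of 58 (depth 3)
28: right child of 27 (depth 3)
42: left child of 43 (depth 3)
39: left child of 42 (depth 4)
57: left child of 58 (depth 3)
21: left child of 22 (depth 4)
61: right child of 60 (depth 4)
63: right child of 61 (depth 5)
26: left child of 27 (depth 3)
56: left child of 57 (depth 4)

Leaves: 21, 26, 28, 39, 56, 63 — 6 in total.

6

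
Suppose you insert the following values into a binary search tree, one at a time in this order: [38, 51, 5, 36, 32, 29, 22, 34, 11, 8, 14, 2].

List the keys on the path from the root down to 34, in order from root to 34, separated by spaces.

38 5 36 32 34

Insert 38: tree is empty, so 38 becomes the root.
Insert 51: 51 > 38 → go right. Place as right child of 38.
Insert 5: 5 < 38 → go left. Place as left child of 38.
Insert 36: 36 < 38 → go left; 36 > 5 → go right. Place as right child of 5.
Insert 32: 32 < 38 → go left; 32 > 5 → go right; 32 < 36 → go left. Place as left child of 36.
Insert 29: 29 < 38 → go left; 29 > 5 → go right; 29 < 36 → go left; 29 < 32 → go left. Place as left child of 32.
Insert 22: 22 < 38 → go left; 22 > 5 → go right; 22 < 36 → go left; 22 < 32 → go left; 22 < 29 → go left. Place as left child of 29.
Insert 34: 34 < 38 → go left; 34 > 5 → go right; 34 < 36 → go left; 34 > 32 → go right. Place as right child of 32.
Insert 11: 11 < 38 → go left; 11 > 5 → go right; 11 < 36 → go left; 11 < 32 → go left; 11 < 29 → go left; 11 < 22 → go left. Place as left child of 22.
Insert 8: 8 < 38 → go left; 8 > 5 → go right; 8 < 36 → go left; 8 < 32 → go left; 8 < 29 → go left; 8 < 22 → go left; 8 < 11 → go left. Place as left child of 11.
Insert 14: 14 < 38 → go left; 14 > 5 → go right; 14 < 36 → go left; 14 < 32 → go left; 14 < 29 → go left; 14 < 22 → go left; 14 > 11 → go right. Place as right child of 11.
Insert 2: 2 < 38 → go left; 2 < 5 → go left. Place as left child of 5.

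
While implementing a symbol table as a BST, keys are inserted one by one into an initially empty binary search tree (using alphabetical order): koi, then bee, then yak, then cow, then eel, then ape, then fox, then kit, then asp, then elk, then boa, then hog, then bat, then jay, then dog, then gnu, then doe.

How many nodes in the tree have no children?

Resulting structure (node: left, right):
  koi: L=bee, R=yak
  bee: L=ape, R=cow
  yak: L=–, R=–
  cow: L=boa, R=eel
  eel: L=dog, R=fox
  ape: L=–, R=asp
  fox: L=elk, R=kit
  kit: L=hog, R=–
  asp: L=–, R=bat
  elk: L=–, R=–
  boa: L=–, R=–
  hog: L=gnu, R=jay
  bat: L=–, R=–
  jay: L=–, R=–
  dog: L=doe, R=–
  gnu: L=–, R=–
  doe: L=–, R=–

Leaves: bat, boa, doe, elk, gnu, jay, yak — 7 in total.

7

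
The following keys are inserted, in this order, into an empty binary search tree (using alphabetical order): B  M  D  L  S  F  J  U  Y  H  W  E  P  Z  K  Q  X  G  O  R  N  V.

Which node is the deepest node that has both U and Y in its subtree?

Resulting structure (node: left, right):
  B: L=–, R=M
  M: L=D, R=S
  D: L=–, R=L
  L: L=F, R=–
  S: L=P, R=U
  F: L=E, R=J
  J: L=H, R=K
  U: L=–, R=Y
  Y: L=W, R=Z
  H: L=G, R=–
  W: L=V, R=X
  E: L=–, R=–
  P: L=O, R=Q
  Z: L=–, R=–
  K: L=–, R=–
  Q: L=–, R=R
  X: L=–, R=–
  G: L=–, R=–
  O: L=N, R=–
  R: L=–, R=–
  N: L=–, R=–
  V: L=–, R=–

Path to U: B → M → S → U
Path to Y: B → M → S → U → Y
U lies on both paths and is an ancestor of the other node.

U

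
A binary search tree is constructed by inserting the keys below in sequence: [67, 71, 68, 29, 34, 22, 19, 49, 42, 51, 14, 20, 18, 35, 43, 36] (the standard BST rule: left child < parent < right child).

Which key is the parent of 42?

49

Insert 67: tree is empty, so 67 becomes the root.
Insert 71: 71 > 67 → go right. Place as right child of 67.
Insert 68: 68 > 67 → go right; 68 < 71 → go left. Place as left child of 71.
Insert 29: 29 < 67 → go left. Place as left child of 67.
Insert 34: 34 < 67 → go left; 34 > 29 → go right. Place as right child of 29.
Insert 22: 22 < 67 → go left; 22 < 29 → go left. Place as left child of 29.
Insert 19: 19 < 67 → go left; 19 < 29 → go left; 19 < 22 → go left. Place as left child of 22.
Insert 49: 49 < 67 → go left; 49 > 29 → go right; 49 > 34 → go right. Place as right child of 34.
Insert 42: 42 < 67 → go left; 42 > 29 → go right; 42 > 34 → go right; 42 < 49 → go left. Place as left child of 49.
Insert 51: 51 < 67 → go left; 51 > 29 → go right; 51 > 34 → go right; 51 > 49 → go right. Place as right child of 49.
Insert 14: 14 < 67 → go left; 14 < 29 → go left; 14 < 22 → go left; 14 < 19 → go left. Place as left child of 19.
Insert 20: 20 < 67 → go left; 20 < 29 → go left; 20 < 22 → go left; 20 > 19 → go right. Place as right child of 19.
Insert 18: 18 < 67 → go left; 18 < 29 → go left; 18 < 22 → go left; 18 < 19 → go left; 18 > 14 → go right. Place as right child of 14.
Insert 35: 35 < 67 → go left; 35 > 29 → go right; 35 > 34 → go right; 35 < 49 → go left; 35 < 42 → go left. Place as left child of 42.
Insert 43: 43 < 67 → go left; 43 > 29 → go right; 43 > 34 → go right; 43 < 49 → go left; 43 > 42 → go right. Place as right child of 42.
Insert 36: 36 < 67 → go left; 36 > 29 → go right; 36 > 34 → go right; 36 < 49 → go left; 36 < 42 → go left; 36 > 35 → go right. Place as right child of 35.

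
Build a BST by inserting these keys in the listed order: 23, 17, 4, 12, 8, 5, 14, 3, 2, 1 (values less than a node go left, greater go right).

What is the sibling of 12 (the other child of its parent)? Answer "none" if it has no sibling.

23: root
17: left child of 23 (depth 1)
4: left child of 17 (depth 2)
12: right child of 4 (depth 3)
8: left child of 12 (depth 4)
5: left child of 8 (depth 5)
14: right child of 12 (depth 4)
3: left child of 4 (depth 3)
2: left child of 3 (depth 4)
1: left child of 2 (depth 5)

12's parent is 4; the other child of 4 is 3.

3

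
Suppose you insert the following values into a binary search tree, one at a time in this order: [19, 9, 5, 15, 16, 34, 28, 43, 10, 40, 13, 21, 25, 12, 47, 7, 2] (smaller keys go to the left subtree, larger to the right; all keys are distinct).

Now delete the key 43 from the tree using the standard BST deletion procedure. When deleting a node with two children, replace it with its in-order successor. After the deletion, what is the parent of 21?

28

19: root
9: left child of 19 (depth 1)
5: left child of 9 (depth 2)
15: right child of 9 (depth 2)
16: right child of 15 (depth 3)
34: right child of 19 (depth 1)
28: left child of 34 (depth 2)
43: right child of 34 (depth 2)
10: left child of 15 (depth 3)
40: left child of 43 (depth 3)
13: right child of 10 (depth 4)
21: left child of 28 (depth 3)
25: right child of 21 (depth 4)
12: left child of 13 (depth 5)
47: right child of 43 (depth 3)
7: right child of 5 (depth 3)
2: left child of 5 (depth 3)

Delete 43 (two children — replace with in-order successor).
After deletion, 21's parent is 28.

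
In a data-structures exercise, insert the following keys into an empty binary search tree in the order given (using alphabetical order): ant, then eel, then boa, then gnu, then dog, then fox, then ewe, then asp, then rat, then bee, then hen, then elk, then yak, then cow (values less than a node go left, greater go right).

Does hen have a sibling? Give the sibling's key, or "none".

Resulting structure (node: left, right):
  ant: L=–, R=eel
  eel: L=boa, R=gnu
  boa: L=asp, R=dog
  gnu: L=fox, R=rat
  dog: L=cow, R=–
  fox: L=ewe, R=–
  ewe: L=elk, R=–
  asp: L=–, R=bee
  rat: L=hen, R=yak
  bee: L=–, R=–
  hen: L=–, R=–
  elk: L=–, R=–
  yak: L=–, R=–
  cow: L=–, R=–

hen's parent is rat; the other child of rat is yak.

yak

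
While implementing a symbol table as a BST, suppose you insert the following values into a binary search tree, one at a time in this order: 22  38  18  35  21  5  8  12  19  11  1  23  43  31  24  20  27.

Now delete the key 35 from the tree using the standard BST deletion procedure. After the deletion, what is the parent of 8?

22: root
38: right child of 22 (depth 1)
18: left child of 22 (depth 1)
35: left child of 38 (depth 2)
21: right child of 18 (depth 2)
5: left child of 18 (depth 2)
8: right child of 5 (depth 3)
12: right child of 8 (depth 4)
19: left child of 21 (depth 3)
11: left child of 12 (depth 5)
1: left child of 5 (depth 3)
23: left child of 35 (depth 3)
43: right child of 38 (depth 2)
31: right child of 23 (depth 4)
24: left child of 31 (depth 5)
20: right child of 19 (depth 4)
27: right child of 24 (depth 6)

Delete 35 (at most one child — splice it out).
After deletion, 8's parent is 5.

5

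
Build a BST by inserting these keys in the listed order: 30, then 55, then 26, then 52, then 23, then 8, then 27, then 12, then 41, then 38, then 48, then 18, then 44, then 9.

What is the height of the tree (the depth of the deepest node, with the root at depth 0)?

30: root
55: right child of 30 (depth 1)
26: left child of 30 (depth 1)
52: left child of 55 (depth 2)
23: left child of 26 (depth 2)
8: left child of 23 (depth 3)
27: right child of 26 (depth 2)
12: right child of 8 (depth 4)
41: left child of 52 (depth 3)
38: left child of 41 (depth 4)
48: right child of 41 (depth 4)
18: right child of 12 (depth 5)
44: left child of 48 (depth 5)
9: left child of 12 (depth 5)

The deepest node is 18 at depth 5.

5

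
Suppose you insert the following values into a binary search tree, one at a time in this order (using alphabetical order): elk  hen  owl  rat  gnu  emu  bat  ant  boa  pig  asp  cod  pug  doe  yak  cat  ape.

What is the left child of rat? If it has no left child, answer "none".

Insert elk: tree is empty, so elk becomes the root.
Insert hen: hen > elk → go right. Place as right child of elk.
Insert owl: owl > elk → go right; owl > hen → go right. Place as right child of hen.
Insert rat: rat > elk → go right; rat > hen → go right; rat > owl → go right. Place as right child of owl.
Insert gnu: gnu > elk → go right; gnu < hen → go left. Place as left child of hen.
Insert emu: emu > elk → go right; emu < hen → go left; emu < gnu → go left. Place as left child of gnu.
Insert bat: bat < elk → go left. Place as left child of elk.
Insert ant: ant < elk → go left; ant < bat → go left. Place as left child of bat.
Insert boa: boa < elk → go left; boa > bat → go right. Place as right child of bat.
Insert pig: pig > elk → go right; pig > hen → go right; pig > owl → go right; pig < rat → go left. Place as left child of rat.
Insert asp: asp < elk → go left; asp < bat → go left; asp > ant → go right. Place as right child of ant.
Insert cod: cod < elk → go left; cod > bat → go right; cod > boa → go right. Place as right child of boa.
Insert pug: pug > elk → go right; pug > hen → go right; pug > owl → go right; pug < rat → go left; pug > pig → go right. Place as right child of pig.
Insert doe: doe < elk → go left; doe > bat → go right; doe > boa → go right; doe > cod → go right. Place as right child of cod.
Insert yak: yak > elk → go right; yak > hen → go right; yak > owl → go right; yak > rat → go right. Place as right child of rat.
Insert cat: cat < elk → go left; cat > bat → go right; cat > boa → go right; cat < cod → go left. Place as left child of cod.
Insert ape: ape < elk → go left; ape < bat → go left; ape > ant → go right; ape < asp → go left. Place as left child of asp.

pig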